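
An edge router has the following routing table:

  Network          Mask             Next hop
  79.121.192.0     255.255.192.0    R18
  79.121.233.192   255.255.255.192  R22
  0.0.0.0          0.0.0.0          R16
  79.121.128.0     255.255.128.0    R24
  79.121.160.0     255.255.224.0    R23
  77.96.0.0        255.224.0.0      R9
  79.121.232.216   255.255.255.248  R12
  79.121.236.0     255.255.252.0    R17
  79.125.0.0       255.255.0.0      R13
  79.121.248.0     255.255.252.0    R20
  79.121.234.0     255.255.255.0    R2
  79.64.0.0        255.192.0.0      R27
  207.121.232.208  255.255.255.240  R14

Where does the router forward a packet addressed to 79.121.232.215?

Routes whose prefix contains 79.121.232.215:
  0.0.0.0/0 (default, matches everything) -> R16
  79.64.0.0/10 (79.64.0.0 - 79.127.255.255) -> R27
  79.121.128.0/17 (79.121.128.0 - 79.121.255.255) -> R24
  79.121.192.0/18 (79.121.192.0 - 79.121.255.255) -> R18
More-specific entries that do NOT match:
  79.121.232.216/29 (79.121.232.216 - 79.121.232.223) does not contain 79.121.232.215
  207.121.232.208/28 (207.121.232.208 - 207.121.232.223) does not contain 79.121.232.215
  79.121.233.192/26 (79.121.233.192 - 79.121.233.255) does not contain 79.121.232.215
  79.121.234.0/24 (79.121.234.0 - 79.121.234.255) does not contain 79.121.232.215
  79.121.236.0/22 (79.121.236.0 - 79.121.239.255) does not contain 79.121.232.215
  79.121.248.0/22 (79.121.248.0 - 79.121.251.255) does not contain 79.121.232.215
  79.121.160.0/19 (79.121.160.0 - 79.121.191.255) does not contain 79.121.232.215
Longest matching prefix is /18 -> next hop R18.

R18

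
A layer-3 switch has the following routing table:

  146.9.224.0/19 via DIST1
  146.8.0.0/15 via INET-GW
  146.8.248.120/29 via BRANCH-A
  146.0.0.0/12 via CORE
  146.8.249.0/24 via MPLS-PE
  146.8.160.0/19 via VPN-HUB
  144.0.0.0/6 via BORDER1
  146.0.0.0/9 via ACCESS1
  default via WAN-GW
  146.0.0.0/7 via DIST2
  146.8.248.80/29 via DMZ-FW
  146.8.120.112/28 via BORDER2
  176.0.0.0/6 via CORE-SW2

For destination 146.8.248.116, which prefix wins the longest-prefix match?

Entries matching 146.8.248.116:
  0.0.0.0/0 (default, matches everything)
  144.0.0.0/6 (144.0.0.0 - 147.255.255.255)
  146.0.0.0/7 (146.0.0.0 - 147.255.255.255)
  146.0.0.0/9 (146.0.0.0 - 146.127.255.255)
  146.0.0.0/12 (146.0.0.0 - 146.15.255.255)
  146.8.0.0/15 (146.8.0.0 - 146.9.255.255)
Most specific is 146.8.0.0/15.

146.8.0.0/15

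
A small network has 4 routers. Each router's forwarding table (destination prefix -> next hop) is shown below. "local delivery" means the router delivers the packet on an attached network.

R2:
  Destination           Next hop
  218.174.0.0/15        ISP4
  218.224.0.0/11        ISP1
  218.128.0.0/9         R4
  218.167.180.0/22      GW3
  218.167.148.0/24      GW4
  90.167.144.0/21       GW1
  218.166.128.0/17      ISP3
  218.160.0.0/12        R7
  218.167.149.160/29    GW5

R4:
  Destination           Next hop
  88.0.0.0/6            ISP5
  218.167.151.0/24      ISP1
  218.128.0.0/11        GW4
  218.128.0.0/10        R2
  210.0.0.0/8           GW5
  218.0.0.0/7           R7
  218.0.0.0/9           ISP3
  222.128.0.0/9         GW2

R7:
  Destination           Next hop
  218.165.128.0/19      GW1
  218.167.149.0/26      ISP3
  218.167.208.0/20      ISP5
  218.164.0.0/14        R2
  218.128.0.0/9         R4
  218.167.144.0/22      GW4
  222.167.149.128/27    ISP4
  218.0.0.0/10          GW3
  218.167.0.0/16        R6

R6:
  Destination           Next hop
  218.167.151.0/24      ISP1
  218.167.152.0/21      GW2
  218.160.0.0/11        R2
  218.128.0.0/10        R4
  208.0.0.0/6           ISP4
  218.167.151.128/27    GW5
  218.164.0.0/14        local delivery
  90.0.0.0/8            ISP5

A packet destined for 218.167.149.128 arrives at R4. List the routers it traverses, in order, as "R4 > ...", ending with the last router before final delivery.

R4 > R2 > R7 > R6

At R4: longest match for 218.167.149.128 is 218.128.0.0/10 -> R2
At R2: longest match for 218.167.149.128 is 218.160.0.0/12 -> R7
At R7: longest match for 218.167.149.128 is 218.167.0.0/16 -> R6
At R6: longest match for 218.167.149.128 is 218.164.0.0/14 -> local delivery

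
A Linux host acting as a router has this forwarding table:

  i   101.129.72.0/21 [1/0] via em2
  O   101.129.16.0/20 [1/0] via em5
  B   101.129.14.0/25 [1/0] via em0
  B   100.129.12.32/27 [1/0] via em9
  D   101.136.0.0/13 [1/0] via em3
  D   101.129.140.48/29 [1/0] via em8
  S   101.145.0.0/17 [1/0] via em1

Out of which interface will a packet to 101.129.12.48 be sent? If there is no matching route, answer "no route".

No entry's prefix contains 101.129.12.48; there is no default route.

no route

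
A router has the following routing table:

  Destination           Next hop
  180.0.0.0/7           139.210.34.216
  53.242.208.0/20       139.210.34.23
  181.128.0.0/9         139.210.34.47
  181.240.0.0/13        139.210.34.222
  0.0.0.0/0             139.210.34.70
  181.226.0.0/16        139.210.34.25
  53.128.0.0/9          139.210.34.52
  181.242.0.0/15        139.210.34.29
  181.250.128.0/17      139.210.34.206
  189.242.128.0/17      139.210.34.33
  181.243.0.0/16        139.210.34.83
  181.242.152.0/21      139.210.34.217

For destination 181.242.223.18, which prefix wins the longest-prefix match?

Entries matching 181.242.223.18:
  0.0.0.0/0 (default, matches everything)
  180.0.0.0/7 (180.0.0.0 - 181.255.255.255)
  181.128.0.0/9 (181.128.0.0 - 181.255.255.255)
  181.240.0.0/13 (181.240.0.0 - 181.247.255.255)
  181.242.0.0/15 (181.242.0.0 - 181.243.255.255)
Most specific is 181.242.0.0/15.

181.242.0.0/15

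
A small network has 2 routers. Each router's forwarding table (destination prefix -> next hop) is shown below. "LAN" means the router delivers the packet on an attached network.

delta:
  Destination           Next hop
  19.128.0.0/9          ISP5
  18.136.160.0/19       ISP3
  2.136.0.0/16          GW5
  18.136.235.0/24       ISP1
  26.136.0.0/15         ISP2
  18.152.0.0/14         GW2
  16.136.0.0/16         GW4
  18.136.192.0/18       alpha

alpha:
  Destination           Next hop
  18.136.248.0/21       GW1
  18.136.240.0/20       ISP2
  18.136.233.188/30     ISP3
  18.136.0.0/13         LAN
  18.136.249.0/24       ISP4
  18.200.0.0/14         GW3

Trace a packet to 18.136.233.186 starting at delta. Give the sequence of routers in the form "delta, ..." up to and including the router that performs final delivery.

delta, alpha

At delta: longest match for 18.136.233.186 is 18.136.192.0/18 -> alpha
At alpha: longest match for 18.136.233.186 is 18.136.0.0/13 -> LAN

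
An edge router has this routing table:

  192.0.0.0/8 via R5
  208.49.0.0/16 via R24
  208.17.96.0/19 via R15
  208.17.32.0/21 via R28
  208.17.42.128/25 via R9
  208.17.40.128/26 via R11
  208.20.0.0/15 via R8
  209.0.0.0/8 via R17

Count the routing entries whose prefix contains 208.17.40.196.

No listed prefix contains 208.17.40.196.
Total matching entries: 0.

0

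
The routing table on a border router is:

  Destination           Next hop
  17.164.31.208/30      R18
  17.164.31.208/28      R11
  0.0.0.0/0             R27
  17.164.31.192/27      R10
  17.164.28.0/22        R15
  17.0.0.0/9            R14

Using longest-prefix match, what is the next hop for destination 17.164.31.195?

R10

Routes whose prefix contains 17.164.31.195:
  0.0.0.0/0 (default, matches everything) -> R27
  17.164.28.0/22 (17.164.28.0 - 17.164.31.255) -> R15
  17.164.31.192/27 (17.164.31.192 - 17.164.31.223) -> R10
More-specific entries that do NOT match:
  17.164.31.208/30 (17.164.31.208 - 17.164.31.211) does not contain 17.164.31.195
  17.164.31.208/28 (17.164.31.208 - 17.164.31.223) does not contain 17.164.31.195
Longest matching prefix is /27 -> next hop R10.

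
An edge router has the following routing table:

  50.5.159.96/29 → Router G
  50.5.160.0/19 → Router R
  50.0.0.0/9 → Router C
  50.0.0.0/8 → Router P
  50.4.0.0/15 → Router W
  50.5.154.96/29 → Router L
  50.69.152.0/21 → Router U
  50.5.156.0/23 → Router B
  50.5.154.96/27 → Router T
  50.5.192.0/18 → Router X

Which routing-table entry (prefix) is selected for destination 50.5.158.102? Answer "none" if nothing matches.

50.4.0.0/15

Entries matching 50.5.158.102:
  50.0.0.0/8 (50.0.0.0 - 50.255.255.255)
  50.0.0.0/9 (50.0.0.0 - 50.127.255.255)
  50.4.0.0/15 (50.4.0.0 - 50.5.255.255)
Most specific is 50.4.0.0/15.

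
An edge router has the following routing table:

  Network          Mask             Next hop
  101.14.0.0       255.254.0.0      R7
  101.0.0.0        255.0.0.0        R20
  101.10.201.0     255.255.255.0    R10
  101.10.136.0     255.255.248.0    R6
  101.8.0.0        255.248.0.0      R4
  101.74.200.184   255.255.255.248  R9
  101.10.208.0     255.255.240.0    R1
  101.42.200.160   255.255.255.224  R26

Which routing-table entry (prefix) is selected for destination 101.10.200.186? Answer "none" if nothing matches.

101.8.0.0/13

Entries matching 101.10.200.186:
  101.0.0.0/8 (101.0.0.0 - 101.255.255.255)
  101.8.0.0/13 (101.8.0.0 - 101.15.255.255)
Most specific is 101.8.0.0/13.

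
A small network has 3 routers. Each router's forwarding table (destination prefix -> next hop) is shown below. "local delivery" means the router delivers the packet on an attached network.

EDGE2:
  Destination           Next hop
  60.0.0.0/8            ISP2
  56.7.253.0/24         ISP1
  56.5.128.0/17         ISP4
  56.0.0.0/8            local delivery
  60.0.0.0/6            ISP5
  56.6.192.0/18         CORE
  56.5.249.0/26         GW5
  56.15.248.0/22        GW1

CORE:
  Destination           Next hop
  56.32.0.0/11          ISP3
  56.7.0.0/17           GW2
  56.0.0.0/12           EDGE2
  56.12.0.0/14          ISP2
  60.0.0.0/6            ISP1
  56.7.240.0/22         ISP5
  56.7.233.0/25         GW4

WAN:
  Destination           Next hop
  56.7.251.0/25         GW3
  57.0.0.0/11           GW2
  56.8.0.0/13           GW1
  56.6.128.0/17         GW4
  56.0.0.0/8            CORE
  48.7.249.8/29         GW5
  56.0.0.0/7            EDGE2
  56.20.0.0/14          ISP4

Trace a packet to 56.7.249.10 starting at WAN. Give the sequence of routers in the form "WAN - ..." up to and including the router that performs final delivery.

WAN - CORE - EDGE2

At WAN: longest match for 56.7.249.10 is 56.0.0.0/8 -> CORE
At CORE: longest match for 56.7.249.10 is 56.0.0.0/12 -> EDGE2
At EDGE2: longest match for 56.7.249.10 is 56.0.0.0/8 -> local delivery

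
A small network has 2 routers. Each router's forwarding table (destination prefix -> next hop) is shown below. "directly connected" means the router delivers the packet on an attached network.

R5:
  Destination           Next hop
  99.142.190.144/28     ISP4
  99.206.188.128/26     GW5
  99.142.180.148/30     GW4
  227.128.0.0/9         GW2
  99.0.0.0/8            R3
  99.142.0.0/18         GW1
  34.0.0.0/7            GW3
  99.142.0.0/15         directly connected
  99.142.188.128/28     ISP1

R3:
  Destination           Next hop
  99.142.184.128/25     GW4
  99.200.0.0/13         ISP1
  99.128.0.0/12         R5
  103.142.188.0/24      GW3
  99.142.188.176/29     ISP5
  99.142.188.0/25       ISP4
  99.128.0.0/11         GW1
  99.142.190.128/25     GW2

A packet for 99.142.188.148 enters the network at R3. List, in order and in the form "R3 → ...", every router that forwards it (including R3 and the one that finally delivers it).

At R3: longest match for 99.142.188.148 is 99.128.0.0/12 -> R5
At R5: longest match for 99.142.188.148 is 99.142.0.0/15 -> directly connected

R3 → R5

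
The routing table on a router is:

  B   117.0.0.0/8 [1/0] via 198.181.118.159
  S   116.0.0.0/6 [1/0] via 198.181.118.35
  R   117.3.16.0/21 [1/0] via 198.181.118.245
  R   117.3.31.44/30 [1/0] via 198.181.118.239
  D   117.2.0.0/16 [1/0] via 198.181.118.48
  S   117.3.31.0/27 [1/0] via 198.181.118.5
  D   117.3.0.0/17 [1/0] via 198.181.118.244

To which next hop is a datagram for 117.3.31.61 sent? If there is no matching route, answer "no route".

198.181.118.244

Routes whose prefix contains 117.3.31.61:
  116.0.0.0/6 (116.0.0.0 - 119.255.255.255) -> 198.181.118.35
  117.0.0.0/8 (117.0.0.0 - 117.255.255.255) -> 198.181.118.159
  117.3.0.0/17 (117.3.0.0 - 117.3.127.255) -> 198.181.118.244
More-specific entries that do NOT match:
  117.3.31.44/30 (117.3.31.44 - 117.3.31.47) does not contain 117.3.31.61
  117.3.31.0/27 (117.3.31.0 - 117.3.31.31) does not contain 117.3.31.61
  117.3.16.0/21 (117.3.16.0 - 117.3.23.255) does not contain 117.3.31.61
Longest matching prefix is /17 -> next hop 198.181.118.244.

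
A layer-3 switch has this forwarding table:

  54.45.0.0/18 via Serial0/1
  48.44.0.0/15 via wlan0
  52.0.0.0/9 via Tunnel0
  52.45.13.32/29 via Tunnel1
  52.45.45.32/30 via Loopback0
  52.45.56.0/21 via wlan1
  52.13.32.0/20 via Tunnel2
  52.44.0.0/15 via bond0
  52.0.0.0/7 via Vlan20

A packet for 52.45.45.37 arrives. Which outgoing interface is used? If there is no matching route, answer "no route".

Routes whose prefix contains 52.45.45.37:
  52.0.0.0/7 (52.0.0.0 - 53.255.255.255) -> Vlan20
  52.0.0.0/9 (52.0.0.0 - 52.127.255.255) -> Tunnel0
  52.44.0.0/15 (52.44.0.0 - 52.45.255.255) -> bond0
More-specific entries that do NOT match:
  52.45.45.32/30 (52.45.45.32 - 52.45.45.35) does not contain 52.45.45.37
  52.45.13.32/29 (52.45.13.32 - 52.45.13.39) does not contain 52.45.45.37
  52.45.56.0/21 (52.45.56.0 - 52.45.63.255) does not contain 52.45.45.37
  52.13.32.0/20 (52.13.32.0 - 52.13.47.255) does not contain 52.45.45.37
  54.45.0.0/18 (54.45.0.0 - 54.45.63.255) does not contain 52.45.45.37
Longest matching prefix is /15 -> interface bond0.

bond0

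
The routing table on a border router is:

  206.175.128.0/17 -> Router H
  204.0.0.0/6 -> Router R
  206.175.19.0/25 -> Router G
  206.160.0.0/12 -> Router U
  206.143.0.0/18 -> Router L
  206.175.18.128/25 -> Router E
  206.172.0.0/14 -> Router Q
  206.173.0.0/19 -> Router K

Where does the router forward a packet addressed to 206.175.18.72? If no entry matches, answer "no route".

Routes whose prefix contains 206.175.18.72:
  204.0.0.0/6 (204.0.0.0 - 207.255.255.255) -> Router R
  206.160.0.0/12 (206.160.0.0 - 206.175.255.255) -> Router U
  206.172.0.0/14 (206.172.0.0 - 206.175.255.255) -> Router Q
More-specific entries that do NOT match:
  206.175.19.0/25 (206.175.19.0 - 206.175.19.127) does not contain 206.175.18.72
  206.175.18.128/25 (206.175.18.128 - 206.175.18.255) does not contain 206.175.18.72
  206.173.0.0/19 (206.173.0.0 - 206.173.31.255) does not contain 206.175.18.72
  206.143.0.0/18 (206.143.0.0 - 206.143.63.255) does not contain 206.175.18.72
  206.175.128.0/17 (206.175.128.0 - 206.175.255.255) does not contain 206.175.18.72
Longest matching prefix is /14 -> next hop Router Q.

Router Q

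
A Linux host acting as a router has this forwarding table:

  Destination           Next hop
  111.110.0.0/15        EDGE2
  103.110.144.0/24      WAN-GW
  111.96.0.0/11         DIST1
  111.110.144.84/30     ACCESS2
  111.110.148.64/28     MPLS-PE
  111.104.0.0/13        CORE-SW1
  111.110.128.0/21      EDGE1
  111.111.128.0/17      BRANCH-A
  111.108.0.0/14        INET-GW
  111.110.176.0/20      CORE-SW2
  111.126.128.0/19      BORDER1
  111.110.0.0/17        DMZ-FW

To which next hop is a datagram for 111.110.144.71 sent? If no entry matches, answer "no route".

EDGE2

Routes whose prefix contains 111.110.144.71:
  111.96.0.0/11 (111.96.0.0 - 111.127.255.255) -> DIST1
  111.104.0.0/13 (111.104.0.0 - 111.111.255.255) -> CORE-SW1
  111.108.0.0/14 (111.108.0.0 - 111.111.255.255) -> INET-GW
  111.110.0.0/15 (111.110.0.0 - 111.111.255.255) -> EDGE2
More-specific entries that do NOT match:
  111.110.144.84/30 (111.110.144.84 - 111.110.144.87) does not contain 111.110.144.71
  111.110.148.64/28 (111.110.148.64 - 111.110.148.79) does not contain 111.110.144.71
  103.110.144.0/24 (103.110.144.0 - 103.110.144.255) does not contain 111.110.144.71
  111.110.128.0/21 (111.110.128.0 - 111.110.135.255) does not contain 111.110.144.71
  111.110.176.0/20 (111.110.176.0 - 111.110.191.255) does not contain 111.110.144.71
  111.126.128.0/19 (111.126.128.0 - 111.126.159.255) does not contain 111.110.144.71
  111.111.128.0/17 (111.111.128.0 - 111.111.255.255) does not contain 111.110.144.71
  111.110.0.0/17 (111.110.0.0 - 111.110.127.255) does not contain 111.110.144.71
Longest matching prefix is /15 -> next hop EDGE2.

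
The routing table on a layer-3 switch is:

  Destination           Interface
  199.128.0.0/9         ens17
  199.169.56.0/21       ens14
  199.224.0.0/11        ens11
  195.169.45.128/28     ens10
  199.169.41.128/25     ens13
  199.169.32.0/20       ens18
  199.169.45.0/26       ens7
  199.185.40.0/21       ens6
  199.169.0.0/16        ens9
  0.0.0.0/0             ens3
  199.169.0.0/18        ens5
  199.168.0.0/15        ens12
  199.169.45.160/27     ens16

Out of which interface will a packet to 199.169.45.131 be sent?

Routes whose prefix contains 199.169.45.131:
  0.0.0.0/0 (default, matches everything) -> ens3
  199.128.0.0/9 (199.128.0.0 - 199.255.255.255) -> ens17
  199.168.0.0/15 (199.168.0.0 - 199.169.255.255) -> ens12
  199.169.0.0/16 (199.169.0.0 - 199.169.255.255) -> ens9
  199.169.0.0/18 (199.169.0.0 - 199.169.63.255) -> ens5
  199.169.32.0/20 (199.169.32.0 - 199.169.47.255) -> ens18
More-specific entries that do NOT match:
  195.169.45.128/28 (195.169.45.128 - 195.169.45.143) does not contain 199.169.45.131
  199.169.45.160/27 (199.169.45.160 - 199.169.45.191) does not contain 199.169.45.131
  199.169.45.0/26 (199.169.45.0 - 199.169.45.63) does not contain 199.169.45.131
  199.169.41.128/25 (199.169.41.128 - 199.169.41.255) does not contain 199.169.45.131
  199.169.56.0/21 (199.169.56.0 - 199.169.63.255) does not contain 199.169.45.131
  199.185.40.0/21 (199.185.40.0 - 199.185.47.255) does not contain 199.169.45.131
Longest matching prefix is /20 -> interface ens18.

ens18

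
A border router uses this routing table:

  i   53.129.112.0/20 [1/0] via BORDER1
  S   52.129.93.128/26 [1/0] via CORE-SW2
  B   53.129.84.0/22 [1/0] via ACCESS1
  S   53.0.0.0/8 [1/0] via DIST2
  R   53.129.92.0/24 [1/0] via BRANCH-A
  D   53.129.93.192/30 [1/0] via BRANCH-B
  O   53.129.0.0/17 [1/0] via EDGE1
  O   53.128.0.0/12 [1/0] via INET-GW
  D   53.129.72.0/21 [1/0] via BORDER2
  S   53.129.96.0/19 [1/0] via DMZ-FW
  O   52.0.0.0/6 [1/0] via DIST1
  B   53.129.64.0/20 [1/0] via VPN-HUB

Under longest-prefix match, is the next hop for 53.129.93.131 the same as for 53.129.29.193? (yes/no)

yes

53.129.93.131: longest match 53.129.0.0/17 -> EDGE1
53.129.29.193: longest match 53.129.0.0/17 -> EDGE1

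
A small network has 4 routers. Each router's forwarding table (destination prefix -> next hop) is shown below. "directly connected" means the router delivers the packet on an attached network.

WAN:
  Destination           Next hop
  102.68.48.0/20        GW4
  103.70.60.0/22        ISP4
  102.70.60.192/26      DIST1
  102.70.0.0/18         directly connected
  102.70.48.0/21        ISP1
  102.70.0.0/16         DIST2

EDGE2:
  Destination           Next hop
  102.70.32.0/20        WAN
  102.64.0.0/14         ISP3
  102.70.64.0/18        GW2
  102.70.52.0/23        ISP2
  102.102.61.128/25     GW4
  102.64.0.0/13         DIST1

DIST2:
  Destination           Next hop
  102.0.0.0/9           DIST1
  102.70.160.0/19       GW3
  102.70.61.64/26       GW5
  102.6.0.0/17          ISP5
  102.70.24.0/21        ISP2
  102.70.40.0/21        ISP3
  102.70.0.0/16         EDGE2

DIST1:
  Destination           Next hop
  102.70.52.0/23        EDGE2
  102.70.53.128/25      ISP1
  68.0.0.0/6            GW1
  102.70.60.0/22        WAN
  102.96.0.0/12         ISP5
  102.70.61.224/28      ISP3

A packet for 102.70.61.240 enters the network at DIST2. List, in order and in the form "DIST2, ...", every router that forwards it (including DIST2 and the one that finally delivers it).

At DIST2: longest match for 102.70.61.240 is 102.70.0.0/16 -> EDGE2
At EDGE2: longest match for 102.70.61.240 is 102.64.0.0/13 -> DIST1
At DIST1: longest match for 102.70.61.240 is 102.70.60.0/22 -> WAN
At WAN: longest match for 102.70.61.240 is 102.70.0.0/18 -> directly connected

DIST2, EDGE2, DIST1, WAN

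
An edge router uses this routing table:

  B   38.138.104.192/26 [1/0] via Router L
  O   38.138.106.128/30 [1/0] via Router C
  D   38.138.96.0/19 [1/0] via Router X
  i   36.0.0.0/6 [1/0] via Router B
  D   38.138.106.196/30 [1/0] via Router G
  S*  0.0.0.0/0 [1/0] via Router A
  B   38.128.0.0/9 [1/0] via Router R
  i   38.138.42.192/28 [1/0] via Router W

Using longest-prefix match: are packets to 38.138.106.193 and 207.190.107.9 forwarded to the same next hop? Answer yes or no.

38.138.106.193: longest match 38.138.96.0/19 -> Router X
207.190.107.9: longest match 0.0.0.0/0 -> Router A

no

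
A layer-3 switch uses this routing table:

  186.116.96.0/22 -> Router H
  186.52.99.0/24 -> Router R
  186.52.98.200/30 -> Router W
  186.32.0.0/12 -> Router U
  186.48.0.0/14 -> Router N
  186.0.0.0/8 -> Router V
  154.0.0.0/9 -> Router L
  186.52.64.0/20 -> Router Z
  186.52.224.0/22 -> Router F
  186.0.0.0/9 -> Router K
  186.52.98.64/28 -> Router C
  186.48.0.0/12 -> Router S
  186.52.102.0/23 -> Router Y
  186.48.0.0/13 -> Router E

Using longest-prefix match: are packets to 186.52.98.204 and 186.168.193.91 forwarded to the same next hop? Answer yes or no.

186.52.98.204: longest match 186.48.0.0/13 -> Router E
186.168.193.91: longest match 186.0.0.0/8 -> Router V

no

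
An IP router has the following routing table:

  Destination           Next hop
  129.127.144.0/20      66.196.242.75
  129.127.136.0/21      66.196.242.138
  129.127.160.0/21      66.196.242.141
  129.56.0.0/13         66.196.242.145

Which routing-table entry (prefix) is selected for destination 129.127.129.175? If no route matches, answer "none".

none

129.127.129.175 is outside every listed prefix and there is no default route.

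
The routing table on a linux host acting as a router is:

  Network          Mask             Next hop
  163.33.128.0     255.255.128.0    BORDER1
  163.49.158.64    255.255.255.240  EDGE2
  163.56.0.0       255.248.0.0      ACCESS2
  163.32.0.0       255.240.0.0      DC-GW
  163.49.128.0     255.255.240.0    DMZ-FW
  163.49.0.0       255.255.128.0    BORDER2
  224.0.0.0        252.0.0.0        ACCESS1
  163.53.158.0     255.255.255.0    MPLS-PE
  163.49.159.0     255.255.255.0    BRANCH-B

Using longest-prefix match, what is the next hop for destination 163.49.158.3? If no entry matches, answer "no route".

No entry's prefix contains 163.49.158.3; there is no default route.

no route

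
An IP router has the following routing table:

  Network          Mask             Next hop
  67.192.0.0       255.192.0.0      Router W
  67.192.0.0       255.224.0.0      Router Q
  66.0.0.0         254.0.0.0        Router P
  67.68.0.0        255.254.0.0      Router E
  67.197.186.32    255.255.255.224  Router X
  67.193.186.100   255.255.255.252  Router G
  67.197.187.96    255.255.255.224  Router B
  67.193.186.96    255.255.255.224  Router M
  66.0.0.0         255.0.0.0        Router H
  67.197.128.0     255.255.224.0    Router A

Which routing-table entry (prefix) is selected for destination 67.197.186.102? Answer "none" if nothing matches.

Entries matching 67.197.186.102:
  66.0.0.0/7 (66.0.0.0 - 67.255.255.255)
  67.192.0.0/10 (67.192.0.0 - 67.255.255.255)
  67.192.0.0/11 (67.192.0.0 - 67.223.255.255)
Most specific is 67.192.0.0/11.

67.192.0.0/11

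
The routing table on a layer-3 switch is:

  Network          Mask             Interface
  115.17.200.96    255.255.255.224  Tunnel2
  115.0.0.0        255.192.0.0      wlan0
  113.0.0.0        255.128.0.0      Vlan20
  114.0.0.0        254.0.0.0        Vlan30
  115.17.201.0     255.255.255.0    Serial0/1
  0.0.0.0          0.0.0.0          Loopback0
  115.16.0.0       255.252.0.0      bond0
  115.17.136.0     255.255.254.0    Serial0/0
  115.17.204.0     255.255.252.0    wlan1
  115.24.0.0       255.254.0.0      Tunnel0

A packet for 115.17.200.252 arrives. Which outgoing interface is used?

Routes whose prefix contains 115.17.200.252:
  0.0.0.0/0 (default, matches everything) -> Loopback0
  114.0.0.0/7 (114.0.0.0 - 115.255.255.255) -> Vlan30
  115.0.0.0/10 (115.0.0.0 - 115.63.255.255) -> wlan0
  115.16.0.0/14 (115.16.0.0 - 115.19.255.255) -> bond0
More-specific entries that do NOT match:
  115.17.200.96/27 (115.17.200.96 - 115.17.200.127) does not contain 115.17.200.252
  115.17.201.0/24 (115.17.201.0 - 115.17.201.255) does not contain 115.17.200.252
  115.17.136.0/23 (115.17.136.0 - 115.17.137.255) does not contain 115.17.200.252
  115.17.204.0/22 (115.17.204.0 - 115.17.207.255) does not contain 115.17.200.252
  115.24.0.0/15 (115.24.0.0 - 115.25.255.255) does not contain 115.17.200.252
Longest matching prefix is /14 -> interface bond0.

bond0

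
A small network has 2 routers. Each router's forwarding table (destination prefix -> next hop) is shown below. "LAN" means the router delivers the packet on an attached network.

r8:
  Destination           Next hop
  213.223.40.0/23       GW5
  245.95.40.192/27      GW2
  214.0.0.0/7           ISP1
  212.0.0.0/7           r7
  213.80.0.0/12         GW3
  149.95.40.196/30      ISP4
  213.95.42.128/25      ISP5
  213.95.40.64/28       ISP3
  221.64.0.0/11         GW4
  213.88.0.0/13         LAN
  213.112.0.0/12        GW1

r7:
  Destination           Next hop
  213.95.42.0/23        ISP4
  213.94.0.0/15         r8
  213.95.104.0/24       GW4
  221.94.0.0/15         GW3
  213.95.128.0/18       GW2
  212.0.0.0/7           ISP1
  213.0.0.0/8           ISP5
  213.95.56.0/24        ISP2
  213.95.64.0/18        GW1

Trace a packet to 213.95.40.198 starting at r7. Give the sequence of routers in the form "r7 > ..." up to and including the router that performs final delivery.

At r7: longest match for 213.95.40.198 is 213.94.0.0/15 -> r8
At r8: longest match for 213.95.40.198 is 213.88.0.0/13 -> LAN

r7 > r8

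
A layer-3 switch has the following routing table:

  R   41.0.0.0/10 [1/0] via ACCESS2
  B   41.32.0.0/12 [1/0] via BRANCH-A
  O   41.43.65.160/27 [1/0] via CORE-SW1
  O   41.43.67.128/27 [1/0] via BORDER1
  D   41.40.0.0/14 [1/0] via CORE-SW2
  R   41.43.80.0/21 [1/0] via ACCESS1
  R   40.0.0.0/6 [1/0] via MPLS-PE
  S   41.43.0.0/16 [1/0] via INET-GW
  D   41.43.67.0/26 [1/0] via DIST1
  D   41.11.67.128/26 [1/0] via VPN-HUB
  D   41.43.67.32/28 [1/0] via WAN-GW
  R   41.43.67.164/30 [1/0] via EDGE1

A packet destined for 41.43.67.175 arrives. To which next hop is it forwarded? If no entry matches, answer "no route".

INET-GW

Routes whose prefix contains 41.43.67.175:
  40.0.0.0/6 (40.0.0.0 - 43.255.255.255) -> MPLS-PE
  41.0.0.0/10 (41.0.0.0 - 41.63.255.255) -> ACCESS2
  41.32.0.0/12 (41.32.0.0 - 41.47.255.255) -> BRANCH-A
  41.40.0.0/14 (41.40.0.0 - 41.43.255.255) -> CORE-SW2
  41.43.0.0/16 (41.43.0.0 - 41.43.255.255) -> INET-GW
More-specific entries that do NOT match:
  41.43.67.164/30 (41.43.67.164 - 41.43.67.167) does not contain 41.43.67.175
  41.43.67.32/28 (41.43.67.32 - 41.43.67.47) does not contain 41.43.67.175
  41.43.65.160/27 (41.43.65.160 - 41.43.65.191) does not contain 41.43.67.175
  41.43.67.128/27 (41.43.67.128 - 41.43.67.159) does not contain 41.43.67.175
  41.43.67.0/26 (41.43.67.0 - 41.43.67.63) does not contain 41.43.67.175
  41.11.67.128/26 (41.11.67.128 - 41.11.67.191) does not contain 41.43.67.175
  41.43.80.0/21 (41.43.80.0 - 41.43.87.255) does not contain 41.43.67.175
Longest matching prefix is /16 -> next hop INET-GW.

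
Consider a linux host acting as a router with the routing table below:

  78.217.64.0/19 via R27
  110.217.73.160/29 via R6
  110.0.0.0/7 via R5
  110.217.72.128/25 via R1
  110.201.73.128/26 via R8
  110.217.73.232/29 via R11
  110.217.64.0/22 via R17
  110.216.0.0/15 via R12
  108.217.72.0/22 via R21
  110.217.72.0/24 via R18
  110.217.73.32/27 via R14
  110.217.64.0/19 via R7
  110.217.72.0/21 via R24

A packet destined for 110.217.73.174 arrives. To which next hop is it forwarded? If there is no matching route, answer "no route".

Routes whose prefix contains 110.217.73.174:
  110.0.0.0/7 (110.0.0.0 - 111.255.255.255) -> R5
  110.216.0.0/15 (110.216.0.0 - 110.217.255.255) -> R12
  110.217.64.0/19 (110.217.64.0 - 110.217.95.255) -> R7
  110.217.72.0/21 (110.217.72.0 - 110.217.79.255) -> R24
More-specific entries that do NOT match:
  110.217.73.160/29 (110.217.73.160 - 110.217.73.167) does not contain 110.217.73.174
  110.217.73.232/29 (110.217.73.232 - 110.217.73.239) does not contain 110.217.73.174
  110.217.73.32/27 (110.217.73.32 - 110.217.73.63) does not contain 110.217.73.174
  110.201.73.128/26 (110.201.73.128 - 110.201.73.191) does not contain 110.217.73.174
  110.217.72.128/25 (110.217.72.128 - 110.217.72.255) does not contain 110.217.73.174
  110.217.72.0/24 (110.217.72.0 - 110.217.72.255) does not contain 110.217.73.174
  110.217.64.0/22 (110.217.64.0 - 110.217.67.255) does not contain 110.217.73.174
  108.217.72.0/22 (108.217.72.0 - 108.217.75.255) does not contain 110.217.73.174
Longest matching prefix is /21 -> next hop R24.

R24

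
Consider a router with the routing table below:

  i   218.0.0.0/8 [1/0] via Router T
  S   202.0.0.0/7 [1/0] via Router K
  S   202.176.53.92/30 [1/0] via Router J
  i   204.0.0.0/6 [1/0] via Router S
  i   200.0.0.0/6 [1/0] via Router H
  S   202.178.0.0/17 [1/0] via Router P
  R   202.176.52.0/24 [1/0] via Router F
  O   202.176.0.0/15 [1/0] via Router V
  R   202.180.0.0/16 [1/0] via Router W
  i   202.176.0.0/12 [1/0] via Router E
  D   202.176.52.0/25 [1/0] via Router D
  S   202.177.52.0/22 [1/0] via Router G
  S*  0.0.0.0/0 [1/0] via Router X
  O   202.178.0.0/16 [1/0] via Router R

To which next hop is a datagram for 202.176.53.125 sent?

Router V

Routes whose prefix contains 202.176.53.125:
  0.0.0.0/0 (default, matches everything) -> Router X
  200.0.0.0/6 (200.0.0.0 - 203.255.255.255) -> Router H
  202.0.0.0/7 (202.0.0.0 - 203.255.255.255) -> Router K
  202.176.0.0/12 (202.176.0.0 - 202.191.255.255) -> Router E
  202.176.0.0/15 (202.176.0.0 - 202.177.255.255) -> Router V
More-specific entries that do NOT match:
  202.176.53.92/30 (202.176.53.92 - 202.176.53.95) does not contain 202.176.53.125
  202.176.52.0/25 (202.176.52.0 - 202.176.52.127) does not contain 202.176.53.125
  202.176.52.0/24 (202.176.52.0 - 202.176.52.255) does not contain 202.176.53.125
  202.177.52.0/22 (202.177.52.0 - 202.177.55.255) does not contain 202.176.53.125
  202.178.0.0/17 (202.178.0.0 - 202.178.127.255) does not contain 202.176.53.125
  202.180.0.0/16 (202.180.0.0 - 202.180.255.255) does not contain 202.176.53.125
  202.178.0.0/16 (202.178.0.0 - 202.178.255.255) does not contain 202.176.53.125
Longest matching prefix is /15 -> next hop Router V.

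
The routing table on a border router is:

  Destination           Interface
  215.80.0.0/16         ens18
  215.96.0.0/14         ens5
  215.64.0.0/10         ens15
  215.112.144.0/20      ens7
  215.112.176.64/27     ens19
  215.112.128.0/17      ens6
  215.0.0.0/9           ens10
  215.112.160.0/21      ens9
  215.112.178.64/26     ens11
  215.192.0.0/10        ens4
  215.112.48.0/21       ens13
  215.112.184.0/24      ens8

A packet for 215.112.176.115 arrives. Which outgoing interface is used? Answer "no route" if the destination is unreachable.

Routes whose prefix contains 215.112.176.115:
  215.0.0.0/9 (215.0.0.0 - 215.127.255.255) -> ens10
  215.64.0.0/10 (215.64.0.0 - 215.127.255.255) -> ens15
  215.112.128.0/17 (215.112.128.0 - 215.112.255.255) -> ens6
More-specific entries that do NOT match:
  215.112.176.64/27 (215.112.176.64 - 215.112.176.95) does not contain 215.112.176.115
  215.112.178.64/26 (215.112.178.64 - 215.112.178.127) does not contain 215.112.176.115
  215.112.184.0/24 (215.112.184.0 - 215.112.184.255) does not contain 215.112.176.115
  215.112.160.0/21 (215.112.160.0 - 215.112.167.255) does not contain 215.112.176.115
  215.112.48.0/21 (215.112.48.0 - 215.112.55.255) does not contain 215.112.176.115
  215.112.144.0/20 (215.112.144.0 - 215.112.159.255) does not contain 215.112.176.115
Longest matching prefix is /17 -> interface ens6.

ens6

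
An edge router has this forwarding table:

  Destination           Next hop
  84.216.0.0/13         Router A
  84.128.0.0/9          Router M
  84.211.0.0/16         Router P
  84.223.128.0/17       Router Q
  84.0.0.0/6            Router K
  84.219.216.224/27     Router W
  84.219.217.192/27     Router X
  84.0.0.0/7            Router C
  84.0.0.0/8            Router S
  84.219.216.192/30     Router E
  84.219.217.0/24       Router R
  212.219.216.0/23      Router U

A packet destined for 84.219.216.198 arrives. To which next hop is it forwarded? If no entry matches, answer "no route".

Routes whose prefix contains 84.219.216.198:
  84.0.0.0/6 (84.0.0.0 - 87.255.255.255) -> Router K
  84.0.0.0/7 (84.0.0.0 - 85.255.255.255) -> Router C
  84.0.0.0/8 (84.0.0.0 - 84.255.255.255) -> Router S
  84.128.0.0/9 (84.128.0.0 - 84.255.255.255) -> Router M
  84.216.0.0/13 (84.216.0.0 - 84.223.255.255) -> Router A
More-specific entries that do NOT match:
  84.219.216.192/30 (84.219.216.192 - 84.219.216.195) does not contain 84.219.216.198
  84.219.216.224/27 (84.219.216.224 - 84.219.216.255) does not contain 84.219.216.198
  84.219.217.192/27 (84.219.217.192 - 84.219.217.223) does not contain 84.219.216.198
  84.219.217.0/24 (84.219.217.0 - 84.219.217.255) does not contain 84.219.216.198
  212.219.216.0/23 (212.219.216.0 - 212.219.217.255) does not contain 84.219.216.198
  84.223.128.0/17 (84.223.128.0 - 84.223.255.255) does not contain 84.219.216.198
  84.211.0.0/16 (84.211.0.0 - 84.211.255.255) does not contain 84.219.216.198
Longest matching prefix is /13 -> next hop Router A.

Router A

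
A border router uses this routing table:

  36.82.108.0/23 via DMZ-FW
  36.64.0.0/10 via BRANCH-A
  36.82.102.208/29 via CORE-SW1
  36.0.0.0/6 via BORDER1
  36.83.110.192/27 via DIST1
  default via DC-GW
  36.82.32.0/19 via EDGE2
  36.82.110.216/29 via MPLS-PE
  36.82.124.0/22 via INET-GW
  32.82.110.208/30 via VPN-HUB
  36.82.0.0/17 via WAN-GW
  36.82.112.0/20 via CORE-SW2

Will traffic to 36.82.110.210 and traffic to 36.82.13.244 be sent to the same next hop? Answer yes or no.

36.82.110.210: longest match 36.82.0.0/17 -> WAN-GW
36.82.13.244: longest match 36.82.0.0/17 -> WAN-GW

yes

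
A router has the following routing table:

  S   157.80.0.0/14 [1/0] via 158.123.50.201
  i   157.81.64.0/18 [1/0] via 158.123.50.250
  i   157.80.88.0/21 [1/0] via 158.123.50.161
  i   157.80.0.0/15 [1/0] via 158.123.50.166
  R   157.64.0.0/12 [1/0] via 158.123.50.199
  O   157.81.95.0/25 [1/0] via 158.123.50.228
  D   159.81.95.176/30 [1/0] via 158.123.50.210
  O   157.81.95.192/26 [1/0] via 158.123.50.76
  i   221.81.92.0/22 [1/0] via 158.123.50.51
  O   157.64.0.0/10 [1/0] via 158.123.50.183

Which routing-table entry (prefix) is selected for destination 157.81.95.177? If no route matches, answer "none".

Entries matching 157.81.95.177:
  157.64.0.0/10 (157.64.0.0 - 157.127.255.255)
  157.80.0.0/14 (157.80.0.0 - 157.83.255.255)
  157.80.0.0/15 (157.80.0.0 - 157.81.255.255)
  157.81.64.0/18 (157.81.64.0 - 157.81.127.255)
Most specific is 157.81.64.0/18.

157.81.64.0/18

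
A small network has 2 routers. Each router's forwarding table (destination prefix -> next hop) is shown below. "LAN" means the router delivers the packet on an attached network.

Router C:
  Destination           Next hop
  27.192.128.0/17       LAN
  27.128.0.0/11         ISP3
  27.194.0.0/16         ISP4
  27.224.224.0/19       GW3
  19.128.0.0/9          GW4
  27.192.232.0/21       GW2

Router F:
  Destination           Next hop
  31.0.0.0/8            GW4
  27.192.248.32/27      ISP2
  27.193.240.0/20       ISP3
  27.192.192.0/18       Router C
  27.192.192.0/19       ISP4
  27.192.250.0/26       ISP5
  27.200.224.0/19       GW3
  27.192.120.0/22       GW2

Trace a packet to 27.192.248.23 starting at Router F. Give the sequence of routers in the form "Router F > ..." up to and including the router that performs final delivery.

At Router F: longest match for 27.192.248.23 is 27.192.192.0/18 -> Router C
At Router C: longest match for 27.192.248.23 is 27.192.128.0/17 -> LAN

Router F > Router C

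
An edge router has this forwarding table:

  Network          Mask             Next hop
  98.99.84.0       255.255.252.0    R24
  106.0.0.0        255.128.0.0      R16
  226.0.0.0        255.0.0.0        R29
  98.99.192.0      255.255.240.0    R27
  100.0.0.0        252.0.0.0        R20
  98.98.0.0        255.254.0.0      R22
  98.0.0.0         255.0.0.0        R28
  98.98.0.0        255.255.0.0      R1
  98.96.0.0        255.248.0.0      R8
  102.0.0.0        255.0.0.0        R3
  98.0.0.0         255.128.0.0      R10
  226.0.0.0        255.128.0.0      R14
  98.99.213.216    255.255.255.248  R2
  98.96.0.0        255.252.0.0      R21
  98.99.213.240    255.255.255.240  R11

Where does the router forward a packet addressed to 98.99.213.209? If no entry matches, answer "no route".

Routes whose prefix contains 98.99.213.209:
  98.0.0.0/8 (98.0.0.0 - 98.255.255.255) -> R28
  98.0.0.0/9 (98.0.0.0 - 98.127.255.255) -> R10
  98.96.0.0/13 (98.96.0.0 - 98.103.255.255) -> R8
  98.96.0.0/14 (98.96.0.0 - 98.99.255.255) -> R21
  98.98.0.0/15 (98.98.0.0 - 98.99.255.255) -> R22
More-specific entries that do NOT match:
  98.99.213.216/29 (98.99.213.216 - 98.99.213.223) does not contain 98.99.213.209
  98.99.213.240/28 (98.99.213.240 - 98.99.213.255) does not contain 98.99.213.209
  98.99.84.0/22 (98.99.84.0 - 98.99.87.255) does not contain 98.99.213.209
  98.99.192.0/20 (98.99.192.0 - 98.99.207.255) does not contain 98.99.213.209
  98.98.0.0/16 (98.98.0.0 - 98.98.255.255) does not contain 98.99.213.209
Longest matching prefix is /15 -> next hop R22.

R22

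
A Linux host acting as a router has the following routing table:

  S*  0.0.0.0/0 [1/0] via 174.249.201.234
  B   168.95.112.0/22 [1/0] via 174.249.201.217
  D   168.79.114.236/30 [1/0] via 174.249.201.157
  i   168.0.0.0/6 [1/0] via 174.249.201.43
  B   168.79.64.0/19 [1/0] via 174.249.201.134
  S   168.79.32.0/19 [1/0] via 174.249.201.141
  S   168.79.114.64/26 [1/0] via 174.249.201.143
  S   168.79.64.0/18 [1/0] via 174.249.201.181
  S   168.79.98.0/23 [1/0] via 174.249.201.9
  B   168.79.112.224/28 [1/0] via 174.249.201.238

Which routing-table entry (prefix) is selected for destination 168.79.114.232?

Entries matching 168.79.114.232:
  0.0.0.0/0 (default, matches everything)
  168.0.0.0/6 (168.0.0.0 - 171.255.255.255)
  168.79.64.0/18 (168.79.64.0 - 168.79.127.255)
Most specific is 168.79.64.0/18.

168.79.64.0/18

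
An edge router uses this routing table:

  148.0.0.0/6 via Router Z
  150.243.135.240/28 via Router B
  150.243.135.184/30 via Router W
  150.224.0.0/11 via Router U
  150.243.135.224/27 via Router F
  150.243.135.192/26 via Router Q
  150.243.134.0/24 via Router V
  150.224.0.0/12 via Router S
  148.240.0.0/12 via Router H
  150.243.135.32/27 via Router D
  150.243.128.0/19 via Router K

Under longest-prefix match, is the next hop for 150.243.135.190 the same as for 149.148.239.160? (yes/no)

150.243.135.190: longest match 150.243.128.0/19 -> Router K
149.148.239.160: longest match 148.0.0.0/6 -> Router Z

no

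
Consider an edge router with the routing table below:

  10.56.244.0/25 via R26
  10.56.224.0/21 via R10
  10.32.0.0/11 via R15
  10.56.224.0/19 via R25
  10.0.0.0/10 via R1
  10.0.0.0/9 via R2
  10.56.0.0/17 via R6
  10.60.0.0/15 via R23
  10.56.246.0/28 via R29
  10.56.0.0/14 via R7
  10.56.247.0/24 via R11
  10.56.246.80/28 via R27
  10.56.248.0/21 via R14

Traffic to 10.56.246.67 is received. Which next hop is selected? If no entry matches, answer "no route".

R25

Routes whose prefix contains 10.56.246.67:
  10.0.0.0/9 (10.0.0.0 - 10.127.255.255) -> R2
  10.0.0.0/10 (10.0.0.0 - 10.63.255.255) -> R1
  10.32.0.0/11 (10.32.0.0 - 10.63.255.255) -> R15
  10.56.0.0/14 (10.56.0.0 - 10.59.255.255) -> R7
  10.56.224.0/19 (10.56.224.0 - 10.56.255.255) -> R25
More-specific entries that do NOT match:
  10.56.246.0/28 (10.56.246.0 - 10.56.246.15) does not contain 10.56.246.67
  10.56.246.80/28 (10.56.246.80 - 10.56.246.95) does not contain 10.56.246.67
  10.56.244.0/25 (10.56.244.0 - 10.56.244.127) does not contain 10.56.246.67
  10.56.247.0/24 (10.56.247.0 - 10.56.247.255) does not contain 10.56.246.67
  10.56.224.0/21 (10.56.224.0 - 10.56.231.255) does not contain 10.56.246.67
  10.56.248.0/21 (10.56.248.0 - 10.56.255.255) does not contain 10.56.246.67
Longest matching prefix is /19 -> next hop R25.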